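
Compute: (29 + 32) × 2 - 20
Parentheses first: 29 + 32 = 61
Multiply: 61 × 2 = 122
Subtract: 122 - 20 = 102
102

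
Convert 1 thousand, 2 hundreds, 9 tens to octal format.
Convert 1 thousand, 2 hundreds, 9 tens (place-value notation) → 1×1000 + 2×100 + 9×10 = 1290 (decimal)
Convert 1290 (decimal) → 1290 = 2×512 + 4×64 + 1×8 + 2 → 0o2412 (octal)
0o2412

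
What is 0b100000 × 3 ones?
Convert 0b100000 (binary) → 32 (decimal)
Convert 3 ones (place-value notation) → 3 (decimal)
Compute 32 × 3 = 96
96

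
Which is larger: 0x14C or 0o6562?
Convert 0x14C (hexadecimal) → 1×256 + 4×16 + 12 = 332 (decimal)
Convert 0o6562 (octal) → 6×512 + 5×64 + 6×8 + 2 = 3442 (decimal)
Compare 332 vs 3442: larger = 3442
3442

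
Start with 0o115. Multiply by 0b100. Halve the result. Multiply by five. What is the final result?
Convert 0o115 (octal) → 1×64 + 1×8 + 5 = 77 (decimal)
Start: 77
Convert 0b100 (binary) → 4 (decimal)
77 × 4 = 308
308 ÷ 2 = 154
Convert five (English words) → 5 (decimal)
154 × 5 = 770
770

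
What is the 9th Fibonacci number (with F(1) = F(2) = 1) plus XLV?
The 9th Fibonacci number (with F(1) = F(2) = 1): 1, 1, 2, 3, 5, 8, 13, 21, 34 → 34
Convert XLV (Roman numeral) → 40 + 5 = 45 (decimal)
Compute 34 + 45 = 79
79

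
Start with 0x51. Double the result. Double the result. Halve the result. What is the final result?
Convert 0x51 (hexadecimal) → 5×16 + 1 = 81 (decimal)
Start: 81
81 × 2 = 162
162 × 2 = 324
324 ÷ 2 = 162
162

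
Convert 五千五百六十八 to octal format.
Convert 五千五百六十八 (Chinese numeral) → 5×1000 + 5×100 + 6×10 + 8 = 5568 (decimal)
Convert 5568 (decimal) → 5568 = 1×4096 + 2×512 + 7×64 → 0o12700 (octal)
0o12700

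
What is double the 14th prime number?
The 14th prime number = 43
Compute 43 × 2 = 86
86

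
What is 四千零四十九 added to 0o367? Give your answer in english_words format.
Convert 四千零四十九 (Chinese numeral) → 4×1000 + 4×10 + 9 = 4049 (decimal)
Convert 0o367 (octal) → 3×64 + 6×8 + 7 = 247 (decimal)
Compute 4049 + 247 = 4296
Convert 4296 (decimal) → 4296 = 4×1000 + 2×100 + 96 → four thousand two hundred ninety-six (English words)
four thousand two hundred ninety-six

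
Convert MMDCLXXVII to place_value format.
Convert MMDCLXXVII (Roman numeral) → 1000 + 1000 + 500 + 100 + 50 + 10 + 10 + 5 + 1 + 1 = 2677 (decimal)
Convert 2677 (decimal) → 2677 = 2×1000 + 6×100 + 7×10 + 7 → 2 thousands, 6 hundreds, 7 tens, 7 ones (place-value notation)
2 thousands, 6 hundreds, 7 tens, 7 ones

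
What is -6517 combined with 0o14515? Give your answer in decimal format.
Convert 0o14515 (octal) → 1×4096 + 4×512 + 5×64 + 1×8 + 5 = 6477 (decimal)
Compute -6517 + 6477 = -40
-40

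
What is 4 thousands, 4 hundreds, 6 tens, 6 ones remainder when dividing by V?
Convert 4 thousands, 4 hundreds, 6 tens, 6 ones (place-value notation) → 4×1000 + 4×100 + 6×10 + 6 = 4466 (decimal)
Convert V (Roman numeral) → 5 (decimal)
Compute 4466 mod 5 = 1
1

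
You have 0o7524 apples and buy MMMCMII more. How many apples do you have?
Convert 0o7524 (octal) → 7×512 + 5×64 + 2×8 + 4 = 3924 (decimal)
Convert MMMCMII (Roman numeral) → 1000 + 1000 + 1000 + 900 + 1 + 1 = 3902 (decimal)
Compute 3924 + 3902 = 7826
7826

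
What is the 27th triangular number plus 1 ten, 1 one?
The 27th triangular number = 27×28/2 = 378
Convert 1 ten, 1 one (place-value notation) → 1×10 + 1 = 11 (decimal)
Compute 378 + 11 = 389
389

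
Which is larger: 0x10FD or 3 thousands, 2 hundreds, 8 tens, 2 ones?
Convert 0x10FD (hexadecimal) → 1×4096 + 15×16 + 13 = 4349 (decimal)
Convert 3 thousands, 2 hundreds, 8 tens, 2 ones (place-value notation) → 3×1000 + 2×100 + 8×10 + 2 = 3282 (decimal)
Compare 4349 vs 3282: larger = 4349
4349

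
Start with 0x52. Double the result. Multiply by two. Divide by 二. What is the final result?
Convert 0x52 (hexadecimal) → 5×16 + 2 = 82 (decimal)
Start: 82
82 × 2 = 164
Convert two (English words) → 2 (decimal)
164 × 2 = 328
Convert 二 (Chinese numeral) → 2 (decimal)
328 ÷ 2 = 164
164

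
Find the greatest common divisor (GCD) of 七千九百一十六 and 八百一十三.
Convert 七千九百一十六 (Chinese numeral) → 7×1000 + 9×100 + 1×10 + 6 = 7916 (decimal)
Convert 八百一十三 (Chinese numeral) → 8×100 + 1×10 + 3 = 813 (decimal)
Compute gcd(7916, 813) = 1
1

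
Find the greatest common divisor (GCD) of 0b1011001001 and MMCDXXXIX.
Convert 0b1011001001 (binary) → 512 + 128 + 64 + 8 + 1 = 713 (decimal)
Convert MMCDXXXIX (Roman numeral) → 1000 + 1000 + 400 + 10 + 10 + 10 + 9 = 2439 (decimal)
Compute gcd(713, 2439) = 1
1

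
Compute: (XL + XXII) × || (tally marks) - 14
Convert XL (Roman numeral) → 40 (decimal)
Convert XXII (Roman numeral) → 10 + 10 + 1 + 1 = 22 (decimal)
Convert || (tally marks) → 2 (decimal)
Expression in decimal: (40 + 22) × 2 - 14
Parentheses first: 40 + 22 = 62
Multiply: 62 × 2 = 124
Subtract: 124 - 14 = 110
110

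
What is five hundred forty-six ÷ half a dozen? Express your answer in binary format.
Convert five hundred forty-six (English words) → 5×100 + 46 = 546 (decimal)
Convert half a dozen (colloquial) → 6 (decimal)
Compute 546 ÷ 6 = 91
Convert 91 (decimal) → 91 = 64 + 16 + 8 + 2 + 1 → 0b1011011 (binary)
0b1011011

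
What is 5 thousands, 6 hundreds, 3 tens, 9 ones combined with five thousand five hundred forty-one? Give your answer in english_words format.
Convert 5 thousands, 6 hundreds, 3 tens, 9 ones (place-value notation) → 5×1000 + 6×100 + 3×10 + 9 = 5639 (decimal)
Convert five thousand five hundred forty-one (English words) → 5×1000 + 5×100 + 41 = 5541 (decimal)
Compute 5639 + 5541 = 11180
Convert 11180 (decimal) → 11180 = 11×1000 + 1×100 + 80 → eleven thousand one hundred eighty (English words)
eleven thousand one hundred eighty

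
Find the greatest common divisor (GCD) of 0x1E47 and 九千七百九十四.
Convert 0x1E47 (hexadecimal) → 1×4096 + 14×256 + 4×16 + 7 = 7751 (decimal)
Convert 九千七百九十四 (Chinese numeral) → 9×1000 + 7×100 + 9×10 + 4 = 9794 (decimal)
Compute gcd(7751, 9794) = 1
1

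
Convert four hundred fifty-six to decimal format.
Convert four hundred fifty-six (English words) → 4×100 + 56 = 456 (decimal)
456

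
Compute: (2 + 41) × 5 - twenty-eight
Convert twenty-eight (English words) → 28 (decimal)
Expression in decimal: (2 + 41) × 5 - 28
Parentheses first: 2 + 41 = 43
Multiply: 43 × 5 = 215
Subtract: 215 - 28 = 187
187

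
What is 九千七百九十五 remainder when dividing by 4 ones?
Convert 九千七百九十五 (Chinese numeral) → 9×1000 + 7×100 + 9×10 + 5 = 9795 (decimal)
Convert 4 ones (place-value notation) → 4 (decimal)
Compute 9795 mod 4 = 3
3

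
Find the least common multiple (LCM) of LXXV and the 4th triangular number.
Convert LXXV (Roman numeral) → 50 + 10 + 10 + 5 = 75 (decimal)
Convert the 4th triangular number (triangular index) → 4×5/2 = 10 (decimal)
Compute lcm(75, 10) = 150
150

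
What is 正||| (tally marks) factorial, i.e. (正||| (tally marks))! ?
Convert 正||| (tally marks) → 5 + 3 = 8 (decimal)
Compute 8! = 40320
40320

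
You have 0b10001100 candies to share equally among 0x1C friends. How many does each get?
Convert 0b10001100 (binary) → 128 + 8 + 4 = 140 (decimal)
Convert 0x1C (hexadecimal) → 1×16 + 12 = 28 (decimal)
Compute 140 ÷ 28 = 5
5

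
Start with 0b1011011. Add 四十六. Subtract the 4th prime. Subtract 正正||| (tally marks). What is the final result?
Convert 0b1011011 (binary) → 64 + 16 + 8 + 2 + 1 = 91 (decimal)
Start: 91
Convert 四十六 (Chinese numeral) → 4×10 + 6 = 46 (decimal)
91 + 46 = 137
Convert the 4th prime (prime index) → 7 (decimal)
137 - 7 = 130
Convert 正正||| (tally marks) → 5 + 5 + 3 = 13 (decimal)
130 - 13 = 117
117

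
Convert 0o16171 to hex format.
Convert 0o16171 (octal) → 1×4096 + 6×512 + 1×64 + 7×8 + 1 = 7289 (decimal)
Convert 7289 (decimal) → 7289 = 1×4096 + 12×256 + 7×16 + 9 → 0x1C79 (hexadecimal)
0x1C79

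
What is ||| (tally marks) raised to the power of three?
Convert ||| (tally marks) → 3 (decimal)
Convert three (English words) → 3 (decimal)
Compute 3 ^ 3 = 27
27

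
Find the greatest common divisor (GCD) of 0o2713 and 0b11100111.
Convert 0o2713 (octal) → 2×512 + 7×64 + 1×8 + 3 = 1483 (decimal)
Convert 0b11100111 (binary) → 128 + 64 + 32 + 4 + 2 + 1 = 231 (decimal)
Compute gcd(1483, 231) = 1
1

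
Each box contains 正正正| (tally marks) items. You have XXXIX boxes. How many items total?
Convert 正正正| (tally marks) → 5 + 5 + 5 + 1 = 16 (decimal)
Convert XXXIX (Roman numeral) → 10 + 10 + 10 + 9 = 39 (decimal)
Compute 16 × 39 = 624
624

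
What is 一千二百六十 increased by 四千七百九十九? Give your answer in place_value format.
Convert 一千二百六十 (Chinese numeral) → 1×1000 + 2×100 + 6×10 = 1260 (decimal)
Convert 四千七百九十九 (Chinese numeral) → 4×1000 + 7×100 + 9×10 + 9 = 4799 (decimal)
Compute 1260 + 4799 = 6059
Convert 6059 (decimal) → 6059 = 6×1000 + 5×10 + 9 → 6 thousands, 5 tens, 9 ones (place-value notation)
6 thousands, 5 tens, 9 ones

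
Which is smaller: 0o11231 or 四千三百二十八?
Convert 0o11231 (octal) → 1×4096 + 1×512 + 2×64 + 3×8 + 1 = 4761 (decimal)
Convert 四千三百二十八 (Chinese numeral) → 4×1000 + 3×100 + 2×10 + 8 = 4328 (decimal)
Compare 4761 vs 4328: smaller = 4328
4328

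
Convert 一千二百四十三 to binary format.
Convert 一千二百四十三 (Chinese numeral) → 1×1000 + 2×100 + 4×10 + 3 = 1243 (decimal)
Convert 1243 (decimal) → 1243 = 1024 + 128 + 64 + 16 + 8 + 2 + 1 → 0b10011011011 (binary)
0b10011011011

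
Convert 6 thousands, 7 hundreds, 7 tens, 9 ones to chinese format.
Convert 6 thousands, 7 hundreds, 7 tens, 9 ones (place-value notation) → 6×1000 + 7×100 + 7×10 + 9 = 6779 (decimal)
Convert 6779 (decimal) → 6779 = 6×1000 + 7×100 + 7×10 + 9 → 六千七百七十九 (Chinese numeral)
六千七百七十九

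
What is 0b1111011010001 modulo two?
Convert 0b1111011010001 (binary) → 4096 + 2048 + 1024 + 512 + 128 + 64 + 16 + 1 = 7889 (decimal)
Convert two (English words) → 2 (decimal)
Compute 7889 mod 2 = 1
1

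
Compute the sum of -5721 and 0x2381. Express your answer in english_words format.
Convert 0x2381 (hexadecimal) → 2×4096 + 3×256 + 8×16 + 1 = 9089 (decimal)
Compute -5721 + 9089 = 3368
Convert 3368 (decimal) → 3368 = 3×1000 + 3×100 + 68 → three thousand three hundred sixty-eight (English words)
three thousand three hundred sixty-eight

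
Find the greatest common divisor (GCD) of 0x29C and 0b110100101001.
Convert 0x29C (hexadecimal) → 2×256 + 9×16 + 12 = 668 (decimal)
Convert 0b110100101001 (binary) → 2048 + 1024 + 256 + 32 + 8 + 1 = 3369 (decimal)
Compute gcd(668, 3369) = 1
1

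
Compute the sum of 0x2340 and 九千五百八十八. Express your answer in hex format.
Convert 0x2340 (hexadecimal) → 2×4096 + 3×256 + 4×16 = 9024 (decimal)
Convert 九千五百八十八 (Chinese numeral) → 9×1000 + 5×100 + 8×10 + 8 = 9588 (decimal)
Compute 9024 + 9588 = 18612
Convert 18612 (decimal) → 18612 = 4×4096 + 8×256 + 11×16 + 4 → 0x48B4 (hexadecimal)
0x48B4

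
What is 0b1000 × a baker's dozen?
Convert 0b1000 (binary) → 8 (decimal)
Convert a baker's dozen (colloquial) → 13 (decimal)
Compute 8 × 13 = 104
104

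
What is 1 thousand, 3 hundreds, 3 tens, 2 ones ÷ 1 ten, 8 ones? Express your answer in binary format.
Convert 1 thousand, 3 hundreds, 3 tens, 2 ones (place-value notation) → 1×1000 + 3×100 + 3×10 + 2 = 1332 (decimal)
Convert 1 ten, 8 ones (place-value notation) → 1×10 + 8 = 18 (decimal)
Compute 1332 ÷ 18 = 74
Convert 74 (decimal) → 74 = 64 + 8 + 2 → 0b1001010 (binary)
0b1001010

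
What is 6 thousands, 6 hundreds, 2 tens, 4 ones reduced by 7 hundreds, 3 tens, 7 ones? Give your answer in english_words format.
Convert 6 thousands, 6 hundreds, 2 tens, 4 ones (place-value notation) → 6×1000 + 6×100 + 2×10 + 4 = 6624 (decimal)
Convert 7 hundreds, 3 tens, 7 ones (place-value notation) → 7×100 + 3×10 + 7 = 737 (decimal)
Compute 6624 - 737 = 5887
Convert 5887 (decimal) → 5887 = 5×1000 + 8×100 + 87 → five thousand eight hundred eighty-seven (English words)
five thousand eight hundred eighty-seven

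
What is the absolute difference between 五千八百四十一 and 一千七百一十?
Convert 五千八百四十一 (Chinese numeral) → 5×1000 + 8×100 + 4×10 + 1 = 5841 (decimal)
Convert 一千七百一十 (Chinese numeral) → 1×1000 + 7×100 + 1×10 = 1710 (decimal)
Compute |5841 - 1710| = 4131
4131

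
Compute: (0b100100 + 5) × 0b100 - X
Convert 0b100100 (binary) → 32 + 4 = 36 (decimal)
Convert 0b100 (binary) → 4 (decimal)
Convert X (Roman numeral) → 10 (decimal)
Expression in decimal: (36 + 5) × 4 - 10
Parentheses first: 36 + 5 = 41
Multiply: 41 × 4 = 164
Subtract: 164 - 10 = 154
154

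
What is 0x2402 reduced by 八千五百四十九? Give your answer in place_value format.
Convert 0x2402 (hexadecimal) → 2×4096 + 4×256 + 2 = 9218 (decimal)
Convert 八千五百四十九 (Chinese numeral) → 8×1000 + 5×100 + 4×10 + 9 = 8549 (decimal)
Compute 9218 - 8549 = 669
Convert 669 (decimal) → 669 = 6×100 + 6×10 + 9 → 6 hundreds, 6 tens, 9 ones (place-value notation)
6 hundreds, 6 tens, 9 ones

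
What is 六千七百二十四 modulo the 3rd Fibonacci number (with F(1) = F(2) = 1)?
Convert 六千七百二十四 (Chinese numeral) → 6×1000 + 7×100 + 2×10 + 4 = 6724 (decimal)
Convert the 3rd Fibonacci number (with F(1) = F(2) = 1) (Fibonacci index) → 1, 1, 2 → 2 (decimal)
Compute 6724 mod 2 = 0
0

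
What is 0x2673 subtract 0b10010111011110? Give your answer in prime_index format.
Convert 0x2673 (hexadecimal) → 2×4096 + 6×256 + 7×16 + 3 = 9843 (decimal)
Convert 0b10010111011110 (binary) → 8192 + 1024 + 256 + 128 + 64 + 16 + 8 + 4 + 2 = 9694 (decimal)
Compute 9843 - 9694 = 149
Convert 149 (decimal) → the 35th prime (prime index)
the 35th prime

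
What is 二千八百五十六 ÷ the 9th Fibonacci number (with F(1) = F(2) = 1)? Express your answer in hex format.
Convert 二千八百五十六 (Chinese numeral) → 2×1000 + 8×100 + 5×10 + 6 = 2856 (decimal)
Convert the 9th Fibonacci number (with F(1) = F(2) = 1) (Fibonacci index) → 1, 1, 2, 3, 5, 8, 13, 21, 34 → 34 (decimal)
Compute 2856 ÷ 34 = 84
Convert 84 (decimal) → 84 = 5×16 + 4 → 0x54 (hexadecimal)
0x54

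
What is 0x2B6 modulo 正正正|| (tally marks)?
Convert 0x2B6 (hexadecimal) → 2×256 + 11×16 + 6 = 694 (decimal)
Convert 正正正|| (tally marks) → 5 + 5 + 5 + 2 = 17 (decimal)
Compute 694 mod 17 = 14
14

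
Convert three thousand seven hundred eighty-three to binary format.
Convert three thousand seven hundred eighty-three (English words) → 3×1000 + 7×100 + 83 = 3783 (decimal)
Convert 3783 (decimal) → 3783 = 2048 + 1024 + 512 + 128 + 64 + 4 + 2 + 1 → 0b111011000111 (binary)
0b111011000111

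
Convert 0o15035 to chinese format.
Convert 0o15035 (octal) → 1×4096 + 5×512 + 3×8 + 5 = 6685 (decimal)
Convert 6685 (decimal) → 6685 = 6×1000 + 6×100 + 8×10 + 5 → 六千六百八十五 (Chinese numeral)
六千六百八十五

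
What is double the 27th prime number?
The 27th prime number = 103
Compute 103 × 2 = 206
206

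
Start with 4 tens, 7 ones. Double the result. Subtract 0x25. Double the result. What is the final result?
Convert 4 tens, 7 ones (place-value notation) → 4×10 + 7 = 47 (decimal)
Start: 47
47 × 2 = 94
Convert 0x25 (hexadecimal) → 2×16 + 5 = 37 (decimal)
94 - 37 = 57
57 × 2 = 114
114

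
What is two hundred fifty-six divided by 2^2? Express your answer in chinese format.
Convert two hundred fifty-six (English words) → 2×100 + 56 = 256 (decimal)
Convert 2^2 (power) → 4 (decimal)
Compute 256 ÷ 4 = 64
Convert 64 (decimal) → 64 = 6×10 + 4 → 六十四 (Chinese numeral)
六十四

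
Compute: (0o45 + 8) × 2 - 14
Convert 0o45 (octal) → 4×8 + 5 = 37 (decimal)
Expression in decimal: (37 + 8) × 2 - 14
Parentheses first: 37 + 8 = 45
Multiply: 45 × 2 = 90
Subtract: 90 - 14 = 76
76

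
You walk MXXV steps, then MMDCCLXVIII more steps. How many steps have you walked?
Convert MXXV (Roman numeral) → 1000 + 10 + 10 + 5 = 1025 (decimal)
Convert MMDCCLXVIII (Roman numeral) → 1000 + 1000 + 500 + 100 + 100 + 50 + 10 + 5 + 1 + 1 + 1 = 2768 (decimal)
Compute 1025 + 2768 = 3793
3793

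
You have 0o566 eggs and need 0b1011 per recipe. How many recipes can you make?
Convert 0o566 (octal) → 5×64 + 6×8 + 6 = 374 (decimal)
Convert 0b1011 (binary) → 8 + 2 + 1 = 11 (decimal)
Compute 374 ÷ 11 = 34
34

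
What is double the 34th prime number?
The 34th prime number = 139
Compute 139 × 2 = 278
278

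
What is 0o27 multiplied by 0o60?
Convert 0o27 (octal) → 2×8 + 7 = 23 (decimal)
Convert 0o60 (octal) → 6×8 = 48 (decimal)
Compute 23 × 48 = 1104
1104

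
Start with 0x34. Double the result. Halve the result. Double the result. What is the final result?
Convert 0x34 (hexadecimal) → 3×16 + 4 = 52 (decimal)
Start: 52
52 × 2 = 104
104 ÷ 2 = 52
52 × 2 = 104
104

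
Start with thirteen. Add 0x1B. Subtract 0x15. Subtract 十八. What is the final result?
Convert thirteen (English words) → 13 (decimal)
Start: 13
Convert 0x1B (hexadecimal) → 1×16 + 11 = 27 (decimal)
13 + 27 = 40
Convert 0x15 (hexadecimal) → 1×16 + 5 = 21 (decimal)
40 - 21 = 19
Convert 十八 (Chinese numeral) → 1×10 + 8 = 18 (decimal)
19 - 18 = 1
1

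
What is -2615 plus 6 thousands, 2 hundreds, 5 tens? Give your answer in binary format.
Convert 6 thousands, 2 hundreds, 5 tens (place-value notation) → 6×1000 + 2×100 + 5×10 = 6250 (decimal)
Compute -2615 + 6250 = 3635
Convert 3635 (decimal) → 3635 = 2048 + 1024 + 512 + 32 + 16 + 2 + 1 → 0b111000110011 (binary)
0b111000110011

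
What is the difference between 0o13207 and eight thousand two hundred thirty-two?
Convert 0o13207 (octal) → 1×4096 + 3×512 + 2×64 + 7 = 5767 (decimal)
Convert eight thousand two hundred thirty-two (English words) → 8×1000 + 2×100 + 32 = 8232 (decimal)
Difference: |5767 - 8232| = 2465
2465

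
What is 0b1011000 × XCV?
Convert 0b1011000 (binary) → 64 + 16 + 8 = 88 (decimal)
Convert XCV (Roman numeral) → 90 + 5 = 95 (decimal)
Compute 88 × 95 = 8360
8360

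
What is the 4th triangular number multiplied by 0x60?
Convert the 4th triangular number (triangular index) → 4×5/2 = 10 (decimal)
Convert 0x60 (hexadecimal) → 6×16 = 96 (decimal)
Compute 10 × 96 = 960
960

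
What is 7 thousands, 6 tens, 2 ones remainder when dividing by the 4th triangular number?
Convert 7 thousands, 6 tens, 2 ones (place-value notation) → 7×1000 + 6×10 + 2 = 7062 (decimal)
Convert the 4th triangular number (triangular index) → 4×5/2 = 10 (decimal)
Compute 7062 mod 10 = 2
2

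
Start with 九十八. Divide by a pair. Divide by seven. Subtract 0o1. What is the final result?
Convert 九十八 (Chinese numeral) → 9×10 + 8 = 98 (decimal)
Start: 98
Convert a pair (colloquial) → 2 (decimal)
98 ÷ 2 = 49
Convert seven (English words) → 7 (decimal)
49 ÷ 7 = 7
Convert 0o1 (octal) → 1 (decimal)
7 - 1 = 6
6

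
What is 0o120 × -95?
Convert 0o120 (octal) → 1×64 + 2×8 = 80 (decimal)
Compute 80 × -95 = -7600
-7600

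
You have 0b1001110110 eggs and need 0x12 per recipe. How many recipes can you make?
Convert 0b1001110110 (binary) → 512 + 64 + 32 + 16 + 4 + 2 = 630 (decimal)
Convert 0x12 (hexadecimal) → 1×16 + 2 = 18 (decimal)
Compute 630 ÷ 18 = 35
35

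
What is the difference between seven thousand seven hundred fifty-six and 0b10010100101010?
Convert seven thousand seven hundred fifty-six (English words) → 7×1000 + 7×100 + 56 = 7756 (decimal)
Convert 0b10010100101010 (binary) → 8192 + 1024 + 256 + 32 + 8 + 2 = 9514 (decimal)
Difference: |7756 - 9514| = 1758
1758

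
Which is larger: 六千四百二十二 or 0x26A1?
Convert 六千四百二十二 (Chinese numeral) → 6×1000 + 4×100 + 2×10 + 2 = 6422 (decimal)
Convert 0x26A1 (hexadecimal) → 2×4096 + 6×256 + 10×16 + 1 = 9889 (decimal)
Compare 6422 vs 9889: larger = 9889
9889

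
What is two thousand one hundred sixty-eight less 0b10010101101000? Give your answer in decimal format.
Convert two thousand one hundred sixty-eight (English words) → 2×1000 + 1×100 + 68 = 2168 (decimal)
Convert 0b10010101101000 (binary) → 8192 + 1024 + 256 + 64 + 32 + 8 = 9576 (decimal)
Compute 2168 - 9576 = -7408
-7408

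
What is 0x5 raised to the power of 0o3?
Convert 0x5 (hexadecimal) → 5 (decimal)
Convert 0o3 (octal) → 3 (decimal)
Compute 5 ^ 3 = 125
125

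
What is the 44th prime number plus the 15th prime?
The 44th prime number = 193
Convert the 15th prime (prime index) → 47 (decimal)
Compute 193 + 47 = 240
240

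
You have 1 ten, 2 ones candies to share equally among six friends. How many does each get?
Convert 1 ten, 2 ones (place-value notation) → 1×10 + 2 = 12 (decimal)
Convert six (English words) → 6 (decimal)
Compute 12 ÷ 6 = 2
2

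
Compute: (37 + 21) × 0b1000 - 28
Convert 0b1000 (binary) → 8 (decimal)
Expression in decimal: (37 + 21) × 8 - 28
Parentheses first: 37 + 21 = 58
Multiply: 58 × 8 = 464
Subtract: 464 - 28 = 436
436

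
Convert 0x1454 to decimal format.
Convert 0x1454 (hexadecimal) → 1×4096 + 4×256 + 5×16 + 4 = 5204 (decimal)
5204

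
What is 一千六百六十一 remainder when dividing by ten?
Convert 一千六百六十一 (Chinese numeral) → 1×1000 + 6×100 + 6×10 + 1 = 1661 (decimal)
Convert ten (English words) → 10 (decimal)
Compute 1661 mod 10 = 1
1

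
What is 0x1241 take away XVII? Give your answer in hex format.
Convert 0x1241 (hexadecimal) → 1×4096 + 2×256 + 4×16 + 1 = 4673 (decimal)
Convert XVII (Roman numeral) → 10 + 5 + 1 + 1 = 17 (decimal)
Compute 4673 - 17 = 4656
Convert 4656 (decimal) → 4656 = 1×4096 + 2×256 + 3×16 → 0x1230 (hexadecimal)
0x1230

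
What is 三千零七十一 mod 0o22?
Convert 三千零七十一 (Chinese numeral) → 3×1000 + 7×10 + 1 = 3071 (decimal)
Convert 0o22 (octal) → 2×8 + 2 = 18 (decimal)
Compute 3071 mod 18 = 11
11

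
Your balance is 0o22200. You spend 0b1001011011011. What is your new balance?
Convert 0o22200 (octal) → 2×4096 + 2×512 + 2×64 = 9344 (decimal)
Convert 0b1001011011011 (binary) → 4096 + 512 + 128 + 64 + 16 + 8 + 2 + 1 = 4827 (decimal)
Compute 9344 - 4827 = 4517
4517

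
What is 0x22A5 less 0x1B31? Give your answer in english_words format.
Convert 0x22A5 (hexadecimal) → 2×4096 + 2×256 + 10×16 + 5 = 8869 (decimal)
Convert 0x1B31 (hexadecimal) → 1×4096 + 11×256 + 3×16 + 1 = 6961 (decimal)
Compute 8869 - 6961 = 1908
Convert 1908 (decimal) → 1908 = 1×1000 + 9×100 + 8 → one thousand nine hundred eight (English words)
one thousand nine hundred eight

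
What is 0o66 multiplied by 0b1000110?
Convert 0o66 (octal) → 6×8 + 6 = 54 (decimal)
Convert 0b1000110 (binary) → 64 + 4 + 2 = 70 (decimal)
Compute 54 × 70 = 3780
3780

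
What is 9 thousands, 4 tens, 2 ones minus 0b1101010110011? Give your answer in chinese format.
Convert 9 thousands, 4 tens, 2 ones (place-value notation) → 9×1000 + 4×10 + 2 = 9042 (decimal)
Convert 0b1101010110011 (binary) → 4096 + 2048 + 512 + 128 + 32 + 16 + 2 + 1 = 6835 (decimal)
Compute 9042 - 6835 = 2207
Convert 2207 (decimal) → 2207 = 2×1000 + 2×100 + 7 → 二千二百零七 (Chinese numeral)
二千二百零七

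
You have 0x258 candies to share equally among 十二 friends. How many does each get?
Convert 0x258 (hexadecimal) → 2×256 + 5×16 + 8 = 600 (decimal)
Convert 十二 (Chinese numeral) → 1×10 + 2 = 12 (decimal)
Compute 600 ÷ 12 = 50
50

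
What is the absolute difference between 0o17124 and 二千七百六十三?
Convert 0o17124 (octal) → 1×4096 + 7×512 + 1×64 + 2×8 + 4 = 7764 (decimal)
Convert 二千七百六十三 (Chinese numeral) → 2×1000 + 7×100 + 6×10 + 3 = 2763 (decimal)
Compute |7764 - 2763| = 5001
5001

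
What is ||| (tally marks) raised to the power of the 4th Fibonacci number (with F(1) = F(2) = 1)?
Convert ||| (tally marks) → 3 (decimal)
Convert the 4th Fibonacci number (with F(1) = F(2) = 1) (Fibonacci index) → 1, 1, 2, 3 → 3 (decimal)
Compute 3 ^ 3 = 27
27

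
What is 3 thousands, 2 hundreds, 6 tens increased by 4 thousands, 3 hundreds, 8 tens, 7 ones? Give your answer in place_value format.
Convert 3 thousands, 2 hundreds, 6 tens (place-value notation) → 3×1000 + 2×100 + 6×10 = 3260 (decimal)
Convert 4 thousands, 3 hundreds, 8 tens, 7 ones (place-value notation) → 4×1000 + 3×100 + 8×10 + 7 = 4387 (decimal)
Compute 3260 + 4387 = 7647
Convert 7647 (decimal) → 7647 = 7×1000 + 6×100 + 4×10 + 7 → 7 thousands, 6 hundreds, 4 tens, 7 ones (place-value notation)
7 thousands, 6 hundreds, 4 tens, 7 ones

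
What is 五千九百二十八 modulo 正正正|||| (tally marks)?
Convert 五千九百二十八 (Chinese numeral) → 5×1000 + 9×100 + 2×10 + 8 = 5928 (decimal)
Convert 正正正|||| (tally marks) → 5 + 5 + 5 + 4 = 19 (decimal)
Compute 5928 mod 19 = 0
0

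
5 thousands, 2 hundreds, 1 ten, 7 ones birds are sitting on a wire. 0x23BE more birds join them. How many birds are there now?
Convert 5 thousands, 2 hundreds, 1 ten, 7 ones (place-value notation) → 5×1000 + 2×100 + 1×10 + 7 = 5217 (decimal)
Convert 0x23BE (hexadecimal) → 2×4096 + 3×256 + 11×16 + 14 = 9150 (decimal)
Compute 5217 + 9150 = 14367
14367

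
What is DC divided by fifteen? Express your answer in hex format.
Convert DC (Roman numeral) → 500 + 100 = 600 (decimal)
Convert fifteen (English words) → 15 (decimal)
Compute 600 ÷ 15 = 40
Convert 40 (decimal) → 40 = 2×16 + 8 → 0x28 (hexadecimal)
0x28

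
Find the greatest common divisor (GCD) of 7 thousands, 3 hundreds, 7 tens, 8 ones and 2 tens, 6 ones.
Convert 7 thousands, 3 hundreds, 7 tens, 8 ones (place-value notation) → 7×1000 + 3×100 + 7×10 + 8 = 7378 (decimal)
Convert 2 tens, 6 ones (place-value notation) → 2×10 + 6 = 26 (decimal)
Compute gcd(7378, 26) = 2
2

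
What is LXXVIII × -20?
Convert LXXVIII (Roman numeral) → 50 + 10 + 10 + 5 + 1 + 1 + 1 = 78 (decimal)
Compute 78 × -20 = -1560
-1560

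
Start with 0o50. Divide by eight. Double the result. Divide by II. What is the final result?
Convert 0o50 (octal) → 5×8 = 40 (decimal)
Start: 40
Convert eight (English words) → 8 (decimal)
40 ÷ 8 = 5
5 × 2 = 10
Convert II (Roman numeral) → 1 + 1 = 2 (decimal)
10 ÷ 2 = 5
5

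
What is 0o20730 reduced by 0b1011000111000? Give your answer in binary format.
Convert 0o20730 (octal) → 2×4096 + 7×64 + 3×8 = 8664 (decimal)
Convert 0b1011000111000 (binary) → 4096 + 1024 + 512 + 32 + 16 + 8 = 5688 (decimal)
Compute 8664 - 5688 = 2976
Convert 2976 (decimal) → 2976 = 2048 + 512 + 256 + 128 + 32 → 0b101110100000 (binary)
0b101110100000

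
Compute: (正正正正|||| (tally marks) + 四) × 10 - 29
Convert 正正正正|||| (tally marks) → 5 + 5 + 5 + 5 + 4 = 24 (decimal)
Convert 四 (Chinese numeral) → 4 (decimal)
Expression in decimal: (24 + 4) × 10 - 29
Parentheses first: 24 + 4 = 28
Multiply: 28 × 10 = 280
Subtract: 280 - 29 = 251
251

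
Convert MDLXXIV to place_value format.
Convert MDLXXIV (Roman numeral) → 1000 + 500 + 50 + 10 + 10 + 4 = 1574 (decimal)
Convert 1574 (decimal) → 1574 = 1×1000 + 5×100 + 7×10 + 4 → 1 thousand, 5 hundreds, 7 tens, 4 ones (place-value notation)
1 thousand, 5 hundreds, 7 tens, 4 ones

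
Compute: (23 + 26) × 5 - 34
Parentheses first: 23 + 26 = 49
Multiply: 49 × 5 = 245
Subtract: 245 - 34 = 211
211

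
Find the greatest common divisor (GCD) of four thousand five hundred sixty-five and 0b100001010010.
Convert four thousand five hundred sixty-five (English words) → 4×1000 + 5×100 + 65 = 4565 (decimal)
Convert 0b100001010010 (binary) → 2048 + 64 + 16 + 2 = 2130 (decimal)
Compute gcd(4565, 2130) = 5
5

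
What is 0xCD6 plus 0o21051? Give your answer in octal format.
Convert 0xCD6 (hexadecimal) → 12×256 + 13×16 + 6 = 3286 (decimal)
Convert 0o21051 (octal) → 2×4096 + 1×512 + 5×8 + 1 = 8745 (decimal)
Compute 3286 + 8745 = 12031
Convert 12031 (decimal) → 12031 = 2×4096 + 7×512 + 3×64 + 7×8 + 7 → 0o27377 (octal)
0o27377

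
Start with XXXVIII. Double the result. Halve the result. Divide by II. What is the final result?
Convert XXXVIII (Roman numeral) → 10 + 10 + 10 + 5 + 1 + 1 + 1 = 38 (decimal)
Start: 38
38 × 2 = 76
76 ÷ 2 = 38
Convert II (Roman numeral) → 1 + 1 = 2 (decimal)
38 ÷ 2 = 19
19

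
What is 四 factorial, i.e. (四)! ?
Convert 四 (Chinese numeral) → 4 (decimal)
Compute 4! = 24
24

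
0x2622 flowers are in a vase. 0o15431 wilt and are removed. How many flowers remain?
Convert 0x2622 (hexadecimal) → 2×4096 + 6×256 + 2×16 + 2 = 9762 (decimal)
Convert 0o15431 (octal) → 1×4096 + 5×512 + 4×64 + 3×8 + 1 = 6937 (decimal)
Compute 9762 - 6937 = 2825
2825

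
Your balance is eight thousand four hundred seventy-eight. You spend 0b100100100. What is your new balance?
Convert eight thousand four hundred seventy-eight (English words) → 8×1000 + 4×100 + 78 = 8478 (decimal)
Convert 0b100100100 (binary) → 256 + 32 + 4 = 292 (decimal)
Compute 8478 - 292 = 8186
8186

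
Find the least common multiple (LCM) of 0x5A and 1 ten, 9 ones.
Convert 0x5A (hexadecimal) → 5×16 + 10 = 90 (decimal)
Convert 1 ten, 9 ones (place-value notation) → 1×10 + 9 = 19 (decimal)
Compute lcm(90, 19) = 1710
1710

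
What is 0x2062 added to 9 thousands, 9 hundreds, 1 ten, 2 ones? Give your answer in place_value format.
Convert 0x2062 (hexadecimal) → 2×4096 + 6×16 + 2 = 8290 (decimal)
Convert 9 thousands, 9 hundreds, 1 ten, 2 ones (place-value notation) → 9×1000 + 9×100 + 1×10 + 2 = 9912 (decimal)
Compute 8290 + 9912 = 18202
Convert 18202 (decimal) → 18202 = 18×1000 + 2×100 + 2 → 18 thousands, 2 hundreds, 2 ones (place-value notation)
18 thousands, 2 hundreds, 2 ones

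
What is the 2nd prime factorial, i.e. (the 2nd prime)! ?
Convert the 2nd prime (prime index) → 3 (decimal)
Compute 3! = 6
6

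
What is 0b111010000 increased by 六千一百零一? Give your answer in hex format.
Convert 0b111010000 (binary) → 256 + 128 + 64 + 16 = 464 (decimal)
Convert 六千一百零一 (Chinese numeral) → 6×1000 + 1×100 + 1 = 6101 (decimal)
Compute 464 + 6101 = 6565
Convert 6565 (decimal) → 6565 = 1×4096 + 9×256 + 10×16 + 5 → 0x19A5 (hexadecimal)
0x19A5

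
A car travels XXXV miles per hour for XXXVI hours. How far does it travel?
Convert XXXV (Roman numeral) → 10 + 10 + 10 + 5 = 35 (decimal)
Convert XXXVI (Roman numeral) → 10 + 10 + 10 + 5 + 1 = 36 (decimal)
Compute 35 × 36 = 1260
1260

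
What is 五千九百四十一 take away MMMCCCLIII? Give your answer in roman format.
Convert 五千九百四十一 (Chinese numeral) → 5×1000 + 9×100 + 4×10 + 1 = 5941 (decimal)
Convert MMMCCCLIII (Roman numeral) → 1000 + 1000 + 1000 + 100 + 100 + 100 + 50 + 1 + 1 + 1 = 3353 (decimal)
Compute 5941 - 3353 = 2588
Convert 2588 (decimal) → 2588 = 1000 + 1000 + 500 + 50 + 10 + 10 + 10 + 5 + 1 + 1 + 1 → MMDLXXXVIII (Roman numeral)
MMDLXXXVIII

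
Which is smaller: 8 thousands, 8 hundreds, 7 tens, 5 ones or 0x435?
Convert 8 thousands, 8 hundreds, 7 tens, 5 ones (place-value notation) → 8×1000 + 8×100 + 7×10 + 5 = 8875 (decimal)
Convert 0x435 (hexadecimal) → 4×256 + 3×16 + 5 = 1077 (decimal)
Compare 8875 vs 1077: smaller = 1077
1077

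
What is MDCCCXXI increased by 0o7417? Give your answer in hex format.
Convert MDCCCXXI (Roman numeral) → 1000 + 500 + 100 + 100 + 100 + 10 + 10 + 1 = 1821 (decimal)
Convert 0o7417 (octal) → 7×512 + 4×64 + 1×8 + 7 = 3855 (decimal)
Compute 1821 + 3855 = 5676
Convert 5676 (decimal) → 5676 = 1×4096 + 6×256 + 2×16 + 12 → 0x162C (hexadecimal)
0x162C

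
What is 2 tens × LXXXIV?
Convert 2 tens (place-value notation) → 2×10 = 20 (decimal)
Convert LXXXIV (Roman numeral) → 50 + 10 + 10 + 10 + 4 = 84 (decimal)
Compute 20 × 84 = 1680
1680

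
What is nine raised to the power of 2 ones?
Convert nine (English words) → 9 (decimal)
Convert 2 ones (place-value notation) → 2 (decimal)
Compute 9 ^ 2 = 81
81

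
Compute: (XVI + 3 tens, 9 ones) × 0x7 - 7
Convert XVI (Roman numeral) → 10 + 5 + 1 = 16 (decimal)
Convert 3 tens, 9 ones (place-value notation) → 3×10 + 9 = 39 (decimal)
Convert 0x7 (hexadecimal) → 7 (decimal)
Expression in decimal: (16 + 39) × 7 - 7
Parentheses first: 16 + 39 = 55
Multiply: 55 × 7 = 385
Subtract: 385 - 7 = 378
378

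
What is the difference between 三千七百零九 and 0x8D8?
Convert 三千七百零九 (Chinese numeral) → 3×1000 + 7×100 + 9 = 3709 (decimal)
Convert 0x8D8 (hexadecimal) → 8×256 + 13×16 + 8 = 2264 (decimal)
Difference: |3709 - 2264| = 1445
1445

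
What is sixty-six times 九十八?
Convert sixty-six (English words) → 66 (decimal)
Convert 九十八 (Chinese numeral) → 9×10 + 8 = 98 (decimal)
Compute 66 × 98 = 6468
6468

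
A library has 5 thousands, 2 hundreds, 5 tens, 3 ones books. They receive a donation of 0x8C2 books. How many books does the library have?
Convert 5 thousands, 2 hundreds, 5 tens, 3 ones (place-value notation) → 5×1000 + 2×100 + 5×10 + 3 = 5253 (decimal)
Convert 0x8C2 (hexadecimal) → 8×256 + 12×16 + 2 = 2242 (decimal)
Compute 5253 + 2242 = 7495
7495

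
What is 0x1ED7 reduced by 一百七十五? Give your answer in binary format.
Convert 0x1ED7 (hexadecimal) → 1×4096 + 14×256 + 13×16 + 7 = 7895 (decimal)
Convert 一百七十五 (Chinese numeral) → 1×100 + 7×10 + 5 = 175 (decimal)
Compute 7895 - 175 = 7720
Convert 7720 (decimal) → 7720 = 4096 + 2048 + 1024 + 512 + 32 + 8 → 0b1111000101000 (binary)
0b1111000101000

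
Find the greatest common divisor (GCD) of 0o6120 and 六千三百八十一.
Convert 0o6120 (octal) → 6×512 + 1×64 + 2×8 = 3152 (decimal)
Convert 六千三百八十一 (Chinese numeral) → 6×1000 + 3×100 + 8×10 + 1 = 6381 (decimal)
Compute gcd(3152, 6381) = 1
1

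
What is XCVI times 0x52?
Convert XCVI (Roman numeral) → 90 + 5 + 1 = 96 (decimal)
Convert 0x52 (hexadecimal) → 5×16 + 2 = 82 (decimal)
Compute 96 × 82 = 7872
7872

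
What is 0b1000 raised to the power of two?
Convert 0b1000 (binary) → 8 (decimal)
Convert two (English words) → 2 (decimal)
Compute 8 ^ 2 = 64
64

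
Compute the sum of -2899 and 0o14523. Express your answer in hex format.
Convert 0o14523 (octal) → 1×4096 + 4×512 + 5×64 + 2×8 + 3 = 6483 (decimal)
Compute -2899 + 6483 = 3584
Convert 3584 (decimal) → 3584 = 14×256 → 0xE00 (hexadecimal)
0xE00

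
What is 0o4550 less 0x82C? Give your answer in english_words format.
Convert 0o4550 (octal) → 4×512 + 5×64 + 5×8 = 2408 (decimal)
Convert 0x82C (hexadecimal) → 8×256 + 2×16 + 12 = 2092 (decimal)
Compute 2408 - 2092 = 316
Convert 316 (decimal) → 316 = 3×100 + 16 → three hundred sixteen (English words)
three hundred sixteen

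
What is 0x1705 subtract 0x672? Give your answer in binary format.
Convert 0x1705 (hexadecimal) → 1×4096 + 7×256 + 5 = 5893 (decimal)
Convert 0x672 (hexadecimal) → 6×256 + 7×16 + 2 = 1650 (decimal)
Compute 5893 - 1650 = 4243
Convert 4243 (decimal) → 4243 = 4096 + 128 + 16 + 2 + 1 → 0b1000010010011 (binary)
0b1000010010011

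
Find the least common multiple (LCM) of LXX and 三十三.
Convert LXX (Roman numeral) → 50 + 10 + 10 = 70 (decimal)
Convert 三十三 (Chinese numeral) → 3×10 + 3 = 33 (decimal)
Compute lcm(70, 33) = 2310
2310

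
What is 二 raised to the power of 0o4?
Convert 二 (Chinese numeral) → 2 (decimal)
Convert 0o4 (octal) → 4 (decimal)
Compute 2 ^ 4 = 16
16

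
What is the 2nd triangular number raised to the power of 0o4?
Convert the 2nd triangular number (triangular index) → 2×3/2 = 3 (decimal)
Convert 0o4 (octal) → 4 (decimal)
Compute 3 ^ 4 = 81
81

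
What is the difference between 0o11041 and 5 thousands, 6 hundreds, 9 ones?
Convert 0o11041 (octal) → 1×4096 + 1×512 + 4×8 + 1 = 4641 (decimal)
Convert 5 thousands, 6 hundreds, 9 ones (place-value notation) → 5×1000 + 6×100 + 9 = 5609 (decimal)
Difference: |4641 - 5609| = 968
968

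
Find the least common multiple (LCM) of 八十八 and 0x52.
Convert 八十八 (Chinese numeral) → 8×10 + 8 = 88 (decimal)
Convert 0x52 (hexadecimal) → 5×16 + 2 = 82 (decimal)
Compute lcm(88, 82) = 3608
3608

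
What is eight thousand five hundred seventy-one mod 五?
Convert eight thousand five hundred seventy-one (English words) → 8×1000 + 5×100 + 71 = 8571 (decimal)
Convert 五 (Chinese numeral) → 5 (decimal)
Compute 8571 mod 5 = 1
1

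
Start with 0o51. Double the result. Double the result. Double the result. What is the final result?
Convert 0o51 (octal) → 5×8 + 1 = 41 (decimal)
Start: 41
41 × 2 = 82
82 × 2 = 164
164 × 2 = 328
328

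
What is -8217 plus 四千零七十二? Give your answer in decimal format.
Convert 四千零七十二 (Chinese numeral) → 4×1000 + 7×10 + 2 = 4072 (decimal)
Compute -8217 + 4072 = -4145
-4145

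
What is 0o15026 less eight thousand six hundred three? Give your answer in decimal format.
Convert 0o15026 (octal) → 1×4096 + 5×512 + 2×8 + 6 = 6678 (decimal)
Convert eight thousand six hundred three (English words) → 8×1000 + 6×100 + 3 = 8603 (decimal)
Compute 6678 - 8603 = -1925
-1925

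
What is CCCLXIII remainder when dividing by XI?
Convert CCCLXIII (Roman numeral) → 100 + 100 + 100 + 50 + 10 + 1 + 1 + 1 = 363 (decimal)
Convert XI (Roman numeral) → 10 + 1 = 11 (decimal)
Compute 363 mod 11 = 0
0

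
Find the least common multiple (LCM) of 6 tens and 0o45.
Convert 6 tens (place-value notation) → 6×10 = 60 (decimal)
Convert 0o45 (octal) → 4×8 + 5 = 37 (decimal)
Compute lcm(60, 37) = 2220
2220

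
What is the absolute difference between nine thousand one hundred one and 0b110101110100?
Convert nine thousand one hundred one (English words) → 9×1000 + 1×100 + 1 = 9101 (decimal)
Convert 0b110101110100 (binary) → 2048 + 1024 + 256 + 64 + 32 + 16 + 4 = 3444 (decimal)
Compute |9101 - 3444| = 5657
5657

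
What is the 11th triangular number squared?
The 11th triangular number = 11×12/2 = 66
Compute 66² = 66 × 66 = 4356
4356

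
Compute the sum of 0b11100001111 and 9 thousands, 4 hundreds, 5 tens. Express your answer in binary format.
Convert 0b11100001111 (binary) → 1024 + 512 + 256 + 8 + 4 + 2 + 1 = 1807 (decimal)
Convert 9 thousands, 4 hundreds, 5 tens (place-value notation) → 9×1000 + 4×100 + 5×10 = 9450 (decimal)
Compute 1807 + 9450 = 11257
Convert 11257 (decimal) → 11257 = 8192 + 2048 + 512 + 256 + 128 + 64 + 32 + 16 + 8 + 1 → 0b10101111111001 (binary)
0b10101111111001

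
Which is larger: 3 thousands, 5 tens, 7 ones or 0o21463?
Convert 3 thousands, 5 tens, 7 ones (place-value notation) → 3×1000 + 5×10 + 7 = 3057 (decimal)
Convert 0o21463 (octal) → 2×4096 + 1×512 + 4×64 + 6×8 + 3 = 9011 (decimal)
Compare 3057 vs 9011: larger = 9011
9011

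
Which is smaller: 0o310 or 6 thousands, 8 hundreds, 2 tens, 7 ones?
Convert 0o310 (octal) → 3×64 + 1×8 = 200 (decimal)
Convert 6 thousands, 8 hundreds, 2 tens, 7 ones (place-value notation) → 6×1000 + 8×100 + 2×10 + 7 = 6827 (decimal)
Compare 200 vs 6827: smaller = 200
200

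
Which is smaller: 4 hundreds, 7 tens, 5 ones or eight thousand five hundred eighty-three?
Convert 4 hundreds, 7 tens, 5 ones (place-value notation) → 4×100 + 7×10 + 5 = 475 (decimal)
Convert eight thousand five hundred eighty-three (English words) → 8×1000 + 5×100 + 83 = 8583 (decimal)
Compare 475 vs 8583: smaller = 475
475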